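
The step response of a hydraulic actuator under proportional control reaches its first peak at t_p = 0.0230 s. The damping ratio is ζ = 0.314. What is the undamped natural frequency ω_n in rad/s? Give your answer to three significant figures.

ω_n ≈ 144 rad/s

Peak time t_p = π/ω_d, so ω_d = π/t_p = π/0.0230 = 137 rad/s.
ω_n = ω_d/√(1−ζ²) = 137/√0.901 = 144 rad/s.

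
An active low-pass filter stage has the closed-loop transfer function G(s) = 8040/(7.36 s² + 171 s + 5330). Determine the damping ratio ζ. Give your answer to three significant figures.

ζ ≈ 0.432

Dividing through by 7.36: denominator becomes s² + 23.23 s + 724.2.
So ω_n = √724.2 = 26.9 rad/s and ζ = 23.23/(2·26.9) = 0.432.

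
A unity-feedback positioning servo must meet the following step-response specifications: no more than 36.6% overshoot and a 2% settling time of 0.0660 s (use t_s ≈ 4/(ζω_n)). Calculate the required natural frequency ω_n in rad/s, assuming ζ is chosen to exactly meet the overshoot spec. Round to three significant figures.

From %OS = 100·exp(−πζ/√(1−ζ²)), invert to get ζ = −ln(OS)/√(π² + ln²(OS)) with OS = 0.366.
−ln 0.366 = 1.005, so ζ = 1.005/√(π² + 1.010) = 0.305.
Then ω_n = 4/(ζ t_s) = 4/(0.305 × 0.0660) = 199 rad/s.

ω_n ≈ 199 rad/s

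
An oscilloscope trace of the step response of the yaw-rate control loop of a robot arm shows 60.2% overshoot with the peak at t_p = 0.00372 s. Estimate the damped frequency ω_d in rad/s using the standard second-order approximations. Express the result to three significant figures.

ω_d ≈ 845 rad/s

t_p = π/ω_d, so ω_d = π/0.00372 = 845 rad/s.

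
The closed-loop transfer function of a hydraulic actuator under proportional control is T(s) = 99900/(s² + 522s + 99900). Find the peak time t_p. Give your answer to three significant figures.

Matching coefficients with s² + 2ζω_n s + ω_n² gives ω_n² = 99900 ⇒ ω_n = 316 rad/s, and ζ = 522/(2ω_n) = 0.826.
ω_d = ω_n√(1−ζ²) = 178 rad/s. Then t_p = π/ω_d = 0.0176 s.

t_p ≈ 0.0176 s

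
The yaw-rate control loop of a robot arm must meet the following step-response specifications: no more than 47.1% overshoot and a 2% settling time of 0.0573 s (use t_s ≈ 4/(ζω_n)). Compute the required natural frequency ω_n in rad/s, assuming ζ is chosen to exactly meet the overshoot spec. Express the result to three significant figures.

From %OS = 100·exp(−πζ/√(1−ζ²)), invert to get ζ = −ln(OS)/√(π² + ln²(OS)) with OS = 0.471.
−ln 0.471 = 0.7529, so ζ = 0.7529/√(π² + 0.5669) = 0.233.
Then ω_n = 4/(ζ t_s) = 4/(0.233 × 0.0573) = 300 rad/s.

ω_n ≈ 300 rad/s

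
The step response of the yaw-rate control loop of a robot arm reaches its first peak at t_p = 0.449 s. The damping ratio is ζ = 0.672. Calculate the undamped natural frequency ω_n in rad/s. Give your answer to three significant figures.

Peak time t_p = π/ω_d, so ω_d = π/t_p = π/0.449 = 7.00 rad/s.
ω_n = ω_d/√(1−ζ²) = 7.00/√0.548 = 9.45 rad/s.

ω_n ≈ 9.45 rad/s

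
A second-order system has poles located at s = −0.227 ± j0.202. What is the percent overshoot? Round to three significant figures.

%OS ≈ 2.93%

|pole| = ω_n = √(0.227² + 0.202²) = 0.304 rad/s; ζ = cos θ = σ/ω_n = 0.747.
Overshoot: exp(−π·0.747/√(1−0.747²)) = 0.0293, i.e. 2.93%.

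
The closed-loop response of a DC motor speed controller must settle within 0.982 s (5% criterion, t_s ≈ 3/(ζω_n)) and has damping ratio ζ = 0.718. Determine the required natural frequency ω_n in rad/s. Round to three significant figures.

ω_n ≈ 4.25 rad/s

Rearranging t_s ≈ 3/(ζω_n) gives ω_n = 3/(ζ·t_s) = 3/(0.718 × 0.982) = 4.25 rad/s.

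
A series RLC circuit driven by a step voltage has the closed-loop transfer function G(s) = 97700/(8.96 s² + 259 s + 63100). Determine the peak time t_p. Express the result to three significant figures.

t_p ≈ 0.0380 s

Dividing through by 8.96: denominator becomes s² + 28.91 s + 7042.
So ω_n = √7042 = 83.9 rad/s and ζ = 28.91/(2·83.9) = 0.172.
ω_d = 83.9·√(1 − 0.172²) = 82.7 rad/s. t_p = π/ω_d = 0.0380 s.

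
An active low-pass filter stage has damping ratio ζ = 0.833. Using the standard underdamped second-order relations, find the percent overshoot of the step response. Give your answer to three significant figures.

%OS ≈ 0.883%

For an underdamped second-order system, %OS = 100·exp(−πζ/√(1−ζ²)).
πζ/√(1−ζ²) = π·0.833/√(1−0.694) = 4.730, so %OS = 100·e^(−4.730) = 0.883%.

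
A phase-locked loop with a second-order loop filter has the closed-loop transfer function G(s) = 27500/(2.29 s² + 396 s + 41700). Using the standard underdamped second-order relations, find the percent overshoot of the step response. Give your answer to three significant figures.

Dividing through by 2.29: denominator becomes s² + 172.9 s + 18210.
So ω_n = √18210 = 135 rad/s and ζ = 172.9/(2·135) = 0.641.
Overshoot: exp(−π·0.641/√(1−0.641²)) = 0.0727, i.e. 7.27%.

%OS ≈ 7.27%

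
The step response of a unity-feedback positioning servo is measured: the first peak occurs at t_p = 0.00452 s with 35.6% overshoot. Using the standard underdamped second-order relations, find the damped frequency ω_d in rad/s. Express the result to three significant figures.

ω_d ≈ 695 rad/s

t_p = π/ω_d, so ω_d = π/0.00452 = 695 rad/s.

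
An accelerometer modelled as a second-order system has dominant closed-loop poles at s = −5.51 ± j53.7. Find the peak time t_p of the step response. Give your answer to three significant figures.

t_p = π/ω_d with ω_d = 53.7 (the imaginary part), so t_p = 0.0585 s.

t_p ≈ 0.0585 s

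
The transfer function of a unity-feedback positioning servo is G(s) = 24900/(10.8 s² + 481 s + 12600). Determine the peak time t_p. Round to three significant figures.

Dividing through by 10.8: denominator becomes s² + 44.54 s + 1167.
So ω_n = √1167 = 34.2 rad/s and ζ = 44.54/(2·34.2) = 0.652.
The damped frequency ω_d = ω_n√(1−ζ²) = 25.9 rad/s. t_p = π/ω_d = 0.121 s.

t_p ≈ 0.121 s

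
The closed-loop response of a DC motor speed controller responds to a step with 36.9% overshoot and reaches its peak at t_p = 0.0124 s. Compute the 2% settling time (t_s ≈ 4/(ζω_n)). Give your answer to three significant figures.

t_s ≈ 0.0498 s

From the overshoot, ζ = −ln(OS)/√(π²+ln²(OS)) = 0.302.
From t_p = π/ω_d, ω_d = π/0.0124 = 253 rad/s, so ω_n = ω_d/√(1−ζ²) = 266 rad/s.
t_s ≈ 4/(ζω_n) = 4/(0.302·266) = 0.0498 s.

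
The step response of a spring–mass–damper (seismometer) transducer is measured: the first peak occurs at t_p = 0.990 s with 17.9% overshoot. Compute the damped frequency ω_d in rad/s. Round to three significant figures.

t_p = π/ω_d, so ω_d = π/0.990 = 3.17 rad/s.

ω_d ≈ 3.17 rad/s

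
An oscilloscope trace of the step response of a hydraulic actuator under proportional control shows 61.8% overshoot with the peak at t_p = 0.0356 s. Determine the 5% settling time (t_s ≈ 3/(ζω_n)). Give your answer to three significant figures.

t_s ≈ 0.222 s

The overshoot fixes ζ = −ln(OS)/√(π²+ln²(OS)) = 0.151.
t_p = π/ω_d ⇒ ω_d = 88.2 rad/s; then ω_n = ω_d/√(1−ζ²) = 89.3 rad/s.
t_s ≈ 3/(ζω_n) = 3/(0.151·89.3) = 0.222 s.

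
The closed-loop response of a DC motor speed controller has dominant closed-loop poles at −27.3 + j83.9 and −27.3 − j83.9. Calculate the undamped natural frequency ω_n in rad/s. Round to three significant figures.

The poles are at −σ ± jω_d with σ = 27.3 and ω_d = 83.9, so ω_n = √(σ²+ω_d²) = 88.2 rad/s and ζ = σ/ω_n = 0.309.

ω_n ≈ 88.2 rad/s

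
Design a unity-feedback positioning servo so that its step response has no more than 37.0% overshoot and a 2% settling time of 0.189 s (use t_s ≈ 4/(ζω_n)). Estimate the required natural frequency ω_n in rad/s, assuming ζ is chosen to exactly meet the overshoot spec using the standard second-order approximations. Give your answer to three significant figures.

ω_n ≈ 70.1 rad/s

ζ = −ln(OS)/√(π² + (ln OS)²). With OS = 0.370, ln OS = −0.9943 and ζ = 0.9943/3.295 = 0.302.
From t_s ≈ 4/(ζω_n): ω_n = 4/(ζ·t_s) = 4/(0.302·0.189) = 70.1 rad/s.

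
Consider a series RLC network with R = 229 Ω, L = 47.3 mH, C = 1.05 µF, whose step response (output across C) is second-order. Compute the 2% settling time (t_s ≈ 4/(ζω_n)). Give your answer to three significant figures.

For a series RLC circuit (capacitor voltage as output), ω_n = 1/√(LC) = 1/√(47.3 mH · 1.05 µF) = 4490 rad/s.
ζ = (R/2)·√(C/L) = (229/2)·√(1.05 µF/47.3 mH) = 0.539.
t_s ≈ 4/(ζω_n) = 0.00165 s.

t_s ≈ 0.00165 s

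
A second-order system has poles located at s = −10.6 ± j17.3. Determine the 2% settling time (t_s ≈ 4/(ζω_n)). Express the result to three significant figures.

For poles at −σ ± jω_d, ζω_n = σ = 10.6, so t_s ≈ 4/σ = 0.377 s.

t_s ≈ 0.377 s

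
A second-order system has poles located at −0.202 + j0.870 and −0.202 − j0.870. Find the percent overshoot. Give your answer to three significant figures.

The poles are at −σ ± jω_d with σ = 0.202 and ω_d = 0.870, so ω_n = √(σ²+ω_d²) = 0.893 rad/s and ζ = σ/ω_n = 0.226.
%OS = 100 e^{−πζ/√(1−ζ²)} with ζ = 0.226 gives 48.2%.

%OS ≈ 48.2%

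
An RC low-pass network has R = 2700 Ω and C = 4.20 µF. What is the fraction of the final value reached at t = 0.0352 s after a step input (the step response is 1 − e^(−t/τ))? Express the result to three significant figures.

y/y_∞ ≈ 0.955

τ = RC = 2700 × 4.20 µF = 0.0113 s.
y(t)/y_∞ = 1 − e^(−t/τ) = 1 − e^(−0.0352/0.0113) = 1 − e^(−3.10) = 0.955.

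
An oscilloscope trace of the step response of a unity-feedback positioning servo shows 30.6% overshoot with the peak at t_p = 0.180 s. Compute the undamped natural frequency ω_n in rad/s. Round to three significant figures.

ζ from %OS: ζ = |ln 0.306|/√(π²+ln²0.306) = 0.353.
t_p = π/ω_d ⇒ ω_d = 17.5 rad/s; then ω_n = ω_d/√(1−ζ²) = 18.7 rad/s.

ω_n ≈ 18.7 rad/s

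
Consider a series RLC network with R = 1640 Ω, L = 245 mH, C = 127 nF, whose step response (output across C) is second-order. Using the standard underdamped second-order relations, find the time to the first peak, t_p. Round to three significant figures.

For a series RLC circuit (capacitor voltage as output), ω_n = 1/√(LC) = 1/√(245 mH · 127 nF) = 5670 rad/s.
ζ = (R/2)·√(C/L) = (1640/2)·√(127 nF/245 mH) = 0.590.
ω_d = 5670·√(1 − 0.590²) = 4580 rad/s. t_p = π/ω_d = 0.000687 s.

t_p ≈ 0.000687 s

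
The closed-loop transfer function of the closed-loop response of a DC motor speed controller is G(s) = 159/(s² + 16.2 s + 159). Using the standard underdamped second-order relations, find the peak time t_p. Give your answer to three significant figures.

Comparing the denominator to s² + 2ζω_n s + ω_n²: ω_n = √159 = 12.6 rad/s, and 2ζω_n = 16.2 so ζ = 16.2/(2·12.6) = 0.642.
The damped frequency ω_d = ω_n√(1−ζ²) = 9.66 rad/s. Then t_p = π/ω_d = 0.325 s.

t_p ≈ 0.325 s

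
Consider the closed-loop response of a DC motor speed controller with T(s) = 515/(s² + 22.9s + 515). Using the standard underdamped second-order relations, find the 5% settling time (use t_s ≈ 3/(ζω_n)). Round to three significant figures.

Comparing the denominator to s² + 2ζω_n s + ω_n²: ω_n = √515 = 22.7 rad/s, and 2ζω_n = 22.9 so ζ = 22.9/(2·22.7) = 0.505.
t_s ≈ 3/(ζω_n) = 3/(0.505·22.7) = 0.262 s.

t_s ≈ 0.262 s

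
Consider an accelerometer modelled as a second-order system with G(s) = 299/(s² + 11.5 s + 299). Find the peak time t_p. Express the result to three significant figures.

Matching coefficients with s² + 2ζω_n s + ω_n² gives ω_n² = 299 ⇒ ω_n = 17.3 rad/s, and ζ = 11.5/(2ω_n) = 0.333.
The damped frequency ω_d = ω_n√(1−ζ²) = 16.3 rad/s. Then t_p = π/ω_d = 0.193 s.

t_p ≈ 0.193 s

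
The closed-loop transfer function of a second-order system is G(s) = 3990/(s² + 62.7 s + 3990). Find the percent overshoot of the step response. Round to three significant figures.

%OS ≈ 16.6%

Comparing the denominator to s² + 2ζω_n s + ω_n²: ω_n = √3990 = 63.2 rad/s, and 2ζω_n = 62.7 so ζ = 62.7/(2·63.2) = 0.496.
Overshoot: exp(−π·0.496/√(1−0.496²)) = 0.166, i.e. 16.6%.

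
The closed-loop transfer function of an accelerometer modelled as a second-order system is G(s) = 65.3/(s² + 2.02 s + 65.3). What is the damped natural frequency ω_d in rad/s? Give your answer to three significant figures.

Comparing the denominator to s² + 2ζω_n s + ω_n²: ω_n = √65.3 = 8.08 rad/s, and 2ζω_n = 2.02 so ζ = 2.02/(2·8.08) = 0.125.
ω_d = ω_n√(1−ζ²) = 8.02 rad/s.

ω_d ≈ 8.02 rad/s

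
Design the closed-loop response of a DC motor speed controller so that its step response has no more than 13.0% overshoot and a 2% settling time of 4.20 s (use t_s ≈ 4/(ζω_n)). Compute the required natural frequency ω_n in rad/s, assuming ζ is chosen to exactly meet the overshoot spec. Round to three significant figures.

From %OS = 100·exp(−πζ/√(1−ζ²)), invert to get ζ = −ln(OS)/√(π² + ln²(OS)) with OS = 0.130.
−ln 0.130 = 2.040, so ζ = 2.040/√(π² + 4.163) = 0.545.
From t_s ≈ 4/(ζω_n): ω_n = 4/(ζ·t_s) = 4/(0.545·4.20) = 1.75 rad/s.

ω_n ≈ 1.75 rad/s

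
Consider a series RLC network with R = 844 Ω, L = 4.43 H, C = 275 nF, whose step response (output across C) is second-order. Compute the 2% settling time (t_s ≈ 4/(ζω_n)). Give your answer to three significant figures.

For a series RLC circuit (capacitor voltage as output), ω_n = 1/√(LC) = 1/√(4.43 H · 275 nF) = 906 rad/s.
ζ = (R/2)·√(C/L) = (844/2)·√(275 nF/4.43 H) = 0.105.
t_s ≈ 4/(ζω_n) = 0.0420 s.

t_s ≈ 0.0420 s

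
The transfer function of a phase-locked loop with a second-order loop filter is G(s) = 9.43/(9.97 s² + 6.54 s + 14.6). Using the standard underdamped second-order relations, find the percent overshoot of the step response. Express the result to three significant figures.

Dividing through by 9.97: denominator becomes s² + 0.6560 s + 1.464.
So ω_n = √1.464 = 1.21 rad/s and ζ = 0.6560/(2·1.21) = 0.271.
Overshoot: exp(−π·0.271/√(1−0.271²)) = 0.413, i.e. 41.3%.

%OS ≈ 41.3%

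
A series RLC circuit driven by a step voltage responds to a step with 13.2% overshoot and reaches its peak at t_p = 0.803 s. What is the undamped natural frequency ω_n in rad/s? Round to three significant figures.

From the overshoot, ζ = −ln(OS)/√(π²+ln²(OS)) = 0.542.
From t_p = π/ω_d, ω_d = π/0.803 = 3.91 rad/s, so ω_n = ω_d/√(1−ζ²) = 4.65 rad/s.

ω_n ≈ 4.65 rad/s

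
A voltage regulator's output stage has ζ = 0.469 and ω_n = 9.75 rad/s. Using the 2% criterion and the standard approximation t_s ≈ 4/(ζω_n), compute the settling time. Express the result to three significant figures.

t_s ≈ 0.875 s

t_s ≈ 4/(ζω_n) = 4/(0.469 × 9.75) = 0.875 s.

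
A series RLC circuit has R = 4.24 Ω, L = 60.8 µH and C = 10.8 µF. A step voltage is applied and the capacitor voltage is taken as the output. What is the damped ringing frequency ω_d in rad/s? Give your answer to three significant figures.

ω_d ≈ 17500 rad/s

For a series RLC circuit (capacitor voltage as output), ω_n = 1/√(LC) = 1/√(60.8 µH · 10.8 µF) = 39000 rad/s.
ζ = (R/2)·√(C/L) = (4.24/2)·√(10.8 µF/60.8 µH) = 0.894.
The damped frequency ω_d = ω_n√(1−ζ²) = 17500 rad/s.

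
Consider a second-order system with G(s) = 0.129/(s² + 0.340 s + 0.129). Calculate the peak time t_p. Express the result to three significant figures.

t_p ≈ 9.93 s

ω_n = √0.129 = 0.359 rad/s; ζ = 0.340/(2·0.359) = 0.473.
ω_d = 0.359·√(1 − 0.473²) = 0.316 rad/s. Then t_p = π/ω_d = 9.93 s.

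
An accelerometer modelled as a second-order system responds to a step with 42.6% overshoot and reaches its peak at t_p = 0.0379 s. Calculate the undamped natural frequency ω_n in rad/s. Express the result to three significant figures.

ζ from %OS: ζ = |ln 0.426|/√(π²+ln²0.426) = 0.262.
t_p = π/ω_d ⇒ ω_d = 82.9 rad/s; then ω_n = ω_d/√(1−ζ²) = 85.9 rad/s.

ω_n ≈ 85.9 rad/s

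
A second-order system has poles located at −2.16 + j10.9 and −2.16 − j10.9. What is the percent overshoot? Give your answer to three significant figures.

The poles are at −σ ± jω_d with σ = 2.16 and ω_d = 10.9, so ω_n = √(σ²+ω_d²) = 11.1 rad/s and ζ = σ/ω_n = 0.194.
%OS = 100 e^{−πζ/√(1−ζ²)} with ζ = 0.194 gives 53.7%.

%OS ≈ 53.7%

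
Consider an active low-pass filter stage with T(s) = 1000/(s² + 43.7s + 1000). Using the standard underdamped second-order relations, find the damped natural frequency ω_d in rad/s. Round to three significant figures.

ω_d ≈ 22.9 rad/s

Comparing the denominator to s² + 2ζω_n s + ω_n²: ω_n = √1000 = 31.6 rad/s, and 2ζω_n = 43.7 so ζ = 43.7/(2·31.6) = 0.691.
The damped frequency ω_d = ω_n√(1−ζ²) = 22.9 rad/s.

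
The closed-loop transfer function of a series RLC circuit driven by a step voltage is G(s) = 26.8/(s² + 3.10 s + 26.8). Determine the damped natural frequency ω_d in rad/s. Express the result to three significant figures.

ω_d ≈ 4.94 rad/s

ω_n = √26.8 = 5.18 rad/s; ζ = 3.10/(2·5.18) = 0.299.
ω_d = ω_n√(1−ζ²) = 4.94 rad/s.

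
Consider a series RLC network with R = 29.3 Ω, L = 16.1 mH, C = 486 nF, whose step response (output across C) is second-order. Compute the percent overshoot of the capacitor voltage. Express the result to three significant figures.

%OS ≈ 77.6%

For a series RLC circuit (capacitor voltage as output), ω_n = 1/√(LC) = 1/√(16.1 mH · 486 nF) = 11300 rad/s.
ζ = (R/2)·√(C/L) = (29.3/2)·√(486 nF/16.1 mH) = 0.0805.
Overshoot: exp(−π·0.0805/√(1−0.0805²)) = 0.776, i.e. 77.6%.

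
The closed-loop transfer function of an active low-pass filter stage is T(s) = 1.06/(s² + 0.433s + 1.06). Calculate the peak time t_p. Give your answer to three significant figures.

ω_n = √1.06 = 1.03 rad/s; ζ = 0.433/(2·1.03) = 0.210.
The damped frequency ω_d = ω_n√(1−ζ²) = 1.01 rad/s. Then t_p = π/ω_d = 3.12 s.

t_p ≈ 3.12 s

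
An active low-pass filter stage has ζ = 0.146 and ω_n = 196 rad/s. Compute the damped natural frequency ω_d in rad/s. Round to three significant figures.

ω_d = ω_n√(1−ζ²) = 196·√0.979 = 194 rad/s.

ω_d ≈ 194 rad/s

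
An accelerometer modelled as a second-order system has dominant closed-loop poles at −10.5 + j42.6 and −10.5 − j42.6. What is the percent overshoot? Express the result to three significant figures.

%OS ≈ 46.1%

|pole| = ω_n = √(10.5² + 42.6²) = 43.9 rad/s; ζ = cos θ = σ/ω_n = 0.239.
%OS = 100 e^{−πζ/√(1−ζ²)} with ζ = 0.239 gives 46.1%.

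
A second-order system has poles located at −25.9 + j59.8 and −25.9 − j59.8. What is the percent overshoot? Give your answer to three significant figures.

%OS ≈ 25.6%

|pole| = ω_n = √(25.9² + 59.8²) = 65.2 rad/s; ζ = cos θ = σ/ω_n = 0.397.
Overshoot: exp(−π·0.397/√(1−0.397²)) = 0.256, i.e. 25.6%.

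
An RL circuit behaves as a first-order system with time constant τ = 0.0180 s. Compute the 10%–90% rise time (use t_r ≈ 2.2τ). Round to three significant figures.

t_r ≈ 2.2τ = 0.0396 s.

t_r ≈ 0.0396 s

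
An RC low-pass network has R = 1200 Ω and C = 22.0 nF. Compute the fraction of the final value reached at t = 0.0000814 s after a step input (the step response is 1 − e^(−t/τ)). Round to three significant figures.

y/y_∞ ≈ 0.954

τ = RC = 1200 × 22.0 nF = 0.0000264 s.
y(t)/y_∞ = 1 − e^(−t/τ) = 1 − e^(−0.0000814/0.0000264) = 1 − e^(−3.08) = 0.954.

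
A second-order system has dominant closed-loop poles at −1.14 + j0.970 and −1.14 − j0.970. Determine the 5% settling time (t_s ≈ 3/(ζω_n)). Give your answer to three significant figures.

t_s ≈ 2.63 s

For poles at −σ ± jω_d, ζω_n = σ = 1.14, so t_s ≈ 3/σ = 2.63 s.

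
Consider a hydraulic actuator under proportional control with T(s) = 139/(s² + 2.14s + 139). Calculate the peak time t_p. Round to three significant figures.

ω_n = √139 = 11.8 rad/s; ζ = 2.14/(2·11.8) = 0.0908.
ω_d = 11.8·√(1 − 0.0908²) = 11.7 rad/s. Then t_p = π/ω_d = 0.268 s.

t_p ≈ 0.268 s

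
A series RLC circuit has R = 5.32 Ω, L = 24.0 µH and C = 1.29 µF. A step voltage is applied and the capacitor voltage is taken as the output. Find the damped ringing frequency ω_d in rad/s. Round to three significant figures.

For a series RLC circuit (capacitor voltage as output), ω_n = 1/√(LC) = 1/√(24.0 µH · 1.29 µF) = 180000 rad/s.
ζ = (R/2)·√(C/L) = (5.32/2)·√(1.29 µF/24.0 µH) = 0.617.
ω_d = ω_n√(1−ζ²) = 141000 rad/s.

ω_d ≈ 141000 rad/s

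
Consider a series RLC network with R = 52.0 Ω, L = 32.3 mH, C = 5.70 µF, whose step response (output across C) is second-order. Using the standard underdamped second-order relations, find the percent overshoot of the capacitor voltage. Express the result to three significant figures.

%OS ≈ 31.5%

For a series RLC circuit (capacitor voltage as output), ω_n = 1/√(LC) = 1/√(32.3 mH · 5.70 µF) = 2330 rad/s.
ζ = (R/2)·√(C/L) = (52.0/2)·√(5.70 µF/32.3 mH) = 0.345.
Overshoot: exp(−π·0.345/√(1−0.345²)) = 0.315, i.e. 31.5%.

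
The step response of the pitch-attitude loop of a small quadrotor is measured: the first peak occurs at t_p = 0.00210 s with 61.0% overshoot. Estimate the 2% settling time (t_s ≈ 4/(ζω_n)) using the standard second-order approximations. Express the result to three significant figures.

From the overshoot, ζ = −ln(OS)/√(π²+ln²(OS)) = 0.155.
t_p = π/ω_d ⇒ ω_d = 1500 rad/s; then ω_n = ω_d/√(1−ζ²) = 1510 rad/s.
t_s ≈ 4/(ζω_n) = 4/(0.155·1510) = 0.0170 s.

t_s ≈ 0.0170 s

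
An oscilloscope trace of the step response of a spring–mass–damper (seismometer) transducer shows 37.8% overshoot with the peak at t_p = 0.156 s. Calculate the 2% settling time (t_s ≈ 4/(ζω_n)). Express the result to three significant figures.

From the overshoot, ζ = −ln(OS)/√(π²+ln²(OS)) = 0.296.
t_p = π/ω_d ⇒ ω_d = 20.1 rad/s; then ω_n = ω_d/√(1−ζ²) = 21.1 rad/s.
t_s ≈ 4/(ζω_n) = 4/(0.296·21.1) = 0.641 s.

t_s ≈ 0.641 s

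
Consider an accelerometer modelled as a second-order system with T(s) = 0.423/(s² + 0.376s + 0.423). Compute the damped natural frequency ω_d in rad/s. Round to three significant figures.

ω_n = √0.423 = 0.650 rad/s; ζ = 0.376/(2·0.650) = 0.289.
ω_d = ω_n√(1−ζ²) = 0.623 rad/s.

ω_d ≈ 0.623 rad/s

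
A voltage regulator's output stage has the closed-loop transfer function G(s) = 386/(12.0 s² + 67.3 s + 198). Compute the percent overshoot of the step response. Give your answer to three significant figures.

Dividing through by 12.0: denominator becomes s² + 5.608 s + 16.50.
So ω_n = √16.50 = 4.06 rad/s and ζ = 5.608/(2·4.06) = 0.690.
Overshoot: exp(−π·0.690/√(1−0.690²)) = 0.0499, i.e. 4.99%.

%OS ≈ 4.99%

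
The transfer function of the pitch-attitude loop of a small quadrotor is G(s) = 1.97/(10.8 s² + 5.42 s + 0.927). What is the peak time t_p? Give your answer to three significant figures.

t_p ≈ 20.8 s

Dividing through by 10.8: denominator becomes s² + 0.5019 s + 0.08583.
So ω_n = √0.08583 = 0.293 rad/s and ζ = 0.5019/(2·0.293) = 0.856.
The damped frequency ω_d = ω_n√(1−ζ²) = 0.151 rad/s. t_p = π/ω_d = 20.8 s.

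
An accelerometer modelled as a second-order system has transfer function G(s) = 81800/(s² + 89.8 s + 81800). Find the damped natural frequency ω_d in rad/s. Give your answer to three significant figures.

Comparing the denominator to s² + 2ζω_n s + ω_n²: ω_n = √81800 = 286 rad/s, and 2ζω_n = 89.8 so ζ = 89.8/(2·286) = 0.157.
ω_d = ω_n√(1−ζ²) = 282 rad/s.

ω_d ≈ 282 rad/s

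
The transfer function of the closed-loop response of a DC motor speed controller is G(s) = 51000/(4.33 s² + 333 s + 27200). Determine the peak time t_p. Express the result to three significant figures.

Dividing through by 4.33: denominator becomes s² + 76.91 s + 6282.
So ω_n = √6282 = 79.3 rad/s and ζ = 76.91/(2·79.3) = 0.485.
The damped frequency ω_d = ω_n√(1−ζ²) = 69.3 rad/s. t_p = π/ω_d = 0.0453 s.

t_p ≈ 0.0453 s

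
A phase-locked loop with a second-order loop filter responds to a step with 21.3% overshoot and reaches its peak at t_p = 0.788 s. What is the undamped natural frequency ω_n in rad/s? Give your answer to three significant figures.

ζ from %OS: ζ = |ln 0.213|/√(π²+ln²0.213) = 0.442.
From t_p = π/ω_d, ω_d = π/0.788 = 3.99 rad/s, so ω_n = ω_d/√(1−ζ²) = 4.44 rad/s.

ω_n ≈ 4.44 rad/s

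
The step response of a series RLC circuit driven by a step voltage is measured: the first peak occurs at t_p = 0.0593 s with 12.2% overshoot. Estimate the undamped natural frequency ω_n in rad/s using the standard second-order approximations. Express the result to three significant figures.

From the overshoot, ζ = −ln(OS)/√(π²+ln²(OS)) = 0.556.
From t_p = π/ω_d, ω_d = π/0.0593 = 53.0 rad/s, so ω_n = ω_d/√(1−ζ²) = 63.8 rad/s.

ω_n ≈ 63.8 rad/s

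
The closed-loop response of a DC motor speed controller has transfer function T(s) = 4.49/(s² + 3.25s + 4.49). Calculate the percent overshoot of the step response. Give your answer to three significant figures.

ω_n = √4.49 = 2.12 rad/s; ζ = 3.25/(2·2.12) = 0.767.
%OS = 100 e^{−πζ/√(1−ζ²)} with ζ = 0.767 gives 2.34%.

%OS ≈ 2.34%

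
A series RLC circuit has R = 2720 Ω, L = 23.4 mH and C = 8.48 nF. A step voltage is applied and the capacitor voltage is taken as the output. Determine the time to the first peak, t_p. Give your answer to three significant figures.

t_p ≈ 0.0000771 s

For a series RLC circuit (capacitor voltage as output), ω_n = 1/√(LC) = 1/√(23.4 mH · 8.48 nF) = 71000 rad/s.
ζ = (R/2)·√(C/L) = (2720/2)·√(8.48 nF/23.4 mH) = 0.819.
The damped frequency ω_d = ω_n√(1−ζ²) = 40800 rad/s. t_p = π/ω_d = 0.0000771 s.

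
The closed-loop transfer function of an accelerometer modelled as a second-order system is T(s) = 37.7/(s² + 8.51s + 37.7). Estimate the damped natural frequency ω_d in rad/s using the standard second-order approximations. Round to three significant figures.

ω_d ≈ 4.43 rad/s

Comparing the denominator to s² + 2ζω_n s + ω_n²: ω_n = √37.7 = 6.14 rad/s, and 2ζω_n = 8.51 so ζ = 8.51/(2·6.14) = 0.693.
ω_d = ω_n√(1−ζ²) = 4.43 rad/s.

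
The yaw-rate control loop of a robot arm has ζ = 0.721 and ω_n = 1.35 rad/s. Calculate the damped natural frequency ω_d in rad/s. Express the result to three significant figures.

ω_d = ω_n√(1−ζ²) = 1.35·√0.480 = 0.935 rad/s.

ω_d ≈ 0.935 rad/s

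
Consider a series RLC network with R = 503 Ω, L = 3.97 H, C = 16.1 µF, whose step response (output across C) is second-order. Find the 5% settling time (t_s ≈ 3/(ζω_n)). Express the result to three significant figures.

For a series RLC circuit (capacitor voltage as output), ω_n = 1/√(LC) = 1/√(3.97 H · 16.1 µF) = 125 rad/s.
ζ = (R/2)·√(C/L) = (503/2)·√(16.1 µF/3.97 H) = 0.506.
t_s ≈ 3/(ζω_n) = 0.0474 s.

t_s ≈ 0.0474 s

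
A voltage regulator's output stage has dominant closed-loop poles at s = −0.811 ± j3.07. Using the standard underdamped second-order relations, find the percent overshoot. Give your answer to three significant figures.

|pole| = ω_n = √(0.811² + 3.07²) = 3.18 rad/s; ζ = cos θ = σ/ω_n = 0.255.
%OS = 100 e^{−πζ/√(1−ζ²)} with ζ = 0.255 gives 43.6%.

%OS ≈ 43.6%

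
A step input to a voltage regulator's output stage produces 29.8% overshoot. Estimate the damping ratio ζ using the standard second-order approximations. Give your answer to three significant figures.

From %OS = 100·exp(−πζ/√(1−ζ²)), invert to get ζ = −ln(OS)/√(π² + ln²(OS)) with OS = 0.298.
−ln 0.298 = 1.211, so ζ = 1.211/√(π² + 1.466) = 0.360.

ζ ≈ 0.360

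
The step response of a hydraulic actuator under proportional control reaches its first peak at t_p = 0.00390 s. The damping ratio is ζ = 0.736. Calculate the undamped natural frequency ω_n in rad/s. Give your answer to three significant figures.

ω_n ≈ 1190 rad/s

Peak time t_p = π/ω_d, so ω_d = π/t_p = π/0.00390 = 806 rad/s.
ω_n = ω_d/√(1−ζ²) = 806/√0.458 = 1190 rad/s.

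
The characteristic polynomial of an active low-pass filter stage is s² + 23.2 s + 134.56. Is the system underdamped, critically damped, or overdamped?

critically damped

a² − 4b = 23.2² − 4·134.56 = 0 (repeated real root); the system is critically damped.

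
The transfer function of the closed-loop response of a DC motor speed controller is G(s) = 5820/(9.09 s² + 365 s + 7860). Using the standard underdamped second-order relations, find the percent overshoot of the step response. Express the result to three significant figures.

Dividing through by 9.09: denominator becomes s² + 40.15 s + 864.7.
So ω_n = √864.7 = 29.4 rad/s and ζ = 40.15/(2·29.4) = 0.683.
%OS = 100·exp(−πζ/√(1−ζ²)) = 5.31%.

%OS ≈ 5.31%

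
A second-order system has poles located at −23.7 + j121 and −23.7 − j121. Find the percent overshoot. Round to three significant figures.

%OS ≈ 54.0%

|pole| = ω_n = √(23.7² + 121²) = 123 rad/s; ζ = cos θ = σ/ω_n = 0.192.
%OS = 100·exp(−πζ/√(1−ζ²)) = 54.0%.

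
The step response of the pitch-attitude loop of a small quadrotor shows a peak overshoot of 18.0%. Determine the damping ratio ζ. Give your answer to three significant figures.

ζ ≈ 0.479

ζ = −ln(OS)/√(π² + (ln OS)²). With OS = 0.180, ln OS = −1.715 and ζ = 1.715/3.579 = 0.479.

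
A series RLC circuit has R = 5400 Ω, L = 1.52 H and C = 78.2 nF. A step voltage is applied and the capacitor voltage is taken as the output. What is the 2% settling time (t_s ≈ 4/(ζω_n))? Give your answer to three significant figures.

For a series RLC circuit (capacitor voltage as output), ω_n = 1/√(LC) = 1/√(1.52 H · 78.2 nF) = 2900 rad/s.
ζ = (R/2)·√(C/L) = (5400/2)·√(78.2 nF/1.52 H) = 0.612.
t_s ≈ 4/(ζω_n) = 0.00225 s.

t_s ≈ 0.00225 s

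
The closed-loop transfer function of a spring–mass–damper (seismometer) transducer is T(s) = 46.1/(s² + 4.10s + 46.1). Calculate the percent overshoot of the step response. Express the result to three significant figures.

ω_n = √46.1 = 6.79 rad/s; ζ = 4.10/(2·6.79) = 0.302.
%OS = 100·exp(−πζ/√(1−ζ²)) = 37.0%.

%OS ≈ 37.0%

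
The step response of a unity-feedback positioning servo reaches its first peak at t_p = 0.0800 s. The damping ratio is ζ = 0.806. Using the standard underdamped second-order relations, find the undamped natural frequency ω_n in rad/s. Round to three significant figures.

ω_n ≈ 66.3 rad/s

Peak time t_p = π/ω_d, so ω_d = π/t_p = π/0.0800 = 39.3 rad/s.
ω_n = ω_d/√(1−ζ²) = 39.3/√0.350 = 66.3 rad/s.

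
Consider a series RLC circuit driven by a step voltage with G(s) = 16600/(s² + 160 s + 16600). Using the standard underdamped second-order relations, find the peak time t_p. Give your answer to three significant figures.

ω_n = √16600 = 129 rad/s; ζ = 160/(2·129) = 0.621.
ω_d = 129·√(1 − 0.621²) = 101 rad/s. Then t_p = π/ω_d = 0.0311 s.

t_p ≈ 0.0311 s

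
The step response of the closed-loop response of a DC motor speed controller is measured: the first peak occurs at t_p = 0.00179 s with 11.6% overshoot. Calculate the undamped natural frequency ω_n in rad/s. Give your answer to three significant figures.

From the overshoot, ζ = −ln(OS)/√(π²+ln²(OS)) = 0.566.
t_p = π/ω_d ⇒ ω_d = 1760 rad/s; then ω_n = ω_d/√(1−ζ²) = 2130 rad/s.

ω_n ≈ 2130 rad/s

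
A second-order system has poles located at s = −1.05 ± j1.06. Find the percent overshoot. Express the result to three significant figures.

The poles are at −σ ± jω_d with σ = 1.05 and ω_d = 1.06, so ω_n = √(σ²+ω_d²) = 1.49 rad/s and ζ = σ/ω_n = 0.704.
%OS = 100 e^{−πζ/√(1−ζ²)} with ζ = 0.704 gives 4.45%.

%OS ≈ 4.45%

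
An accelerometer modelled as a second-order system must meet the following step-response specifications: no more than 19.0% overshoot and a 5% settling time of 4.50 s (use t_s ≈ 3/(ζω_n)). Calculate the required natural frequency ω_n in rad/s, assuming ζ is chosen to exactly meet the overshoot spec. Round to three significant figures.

ω_n ≈ 1.43 rad/s

Inverting the overshoot relation: ζ = |ln 0.190|/√(π² + ln²0.190) = 0.467.
Then ω_n = 3/(ζ t_s) = 3/(0.467 × 4.50) = 1.43 rad/s.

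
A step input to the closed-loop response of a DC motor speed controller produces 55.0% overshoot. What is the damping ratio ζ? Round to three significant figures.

ζ ≈ 0.187

ζ = −ln(OS)/√(π² + (ln OS)²). With OS = 0.550, ln OS = −0.5978 and ζ = 0.5978/3.198 = 0.187.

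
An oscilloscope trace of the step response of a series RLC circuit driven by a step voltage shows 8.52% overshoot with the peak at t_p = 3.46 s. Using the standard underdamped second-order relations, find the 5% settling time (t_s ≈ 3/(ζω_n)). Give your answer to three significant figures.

t_s ≈ 4.21 s

ζ from %OS: ζ = |ln 0.0852|/√(π²+ln²0.0852) = 0.617.
From t_p = π/ω_d, ω_d = π/3.46 = 0.908 rad/s, so ω_n = ω_d/√(1−ζ²) = 1.15 rad/s.
t_s ≈ 3/(ζω_n) = 3/(0.617·1.15) = 4.21 s.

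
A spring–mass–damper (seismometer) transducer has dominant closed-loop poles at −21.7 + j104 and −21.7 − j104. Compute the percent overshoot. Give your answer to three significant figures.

With σ = 21.7, ω_d = 104: ω_n = √(σ²+ω_d²) = 106 rad/s, ζ = σ/ω_n = 0.204.
Overshoot: exp(−π·0.204/√(1−0.204²)) = 0.519, i.e. 51.9%.

%OS ≈ 51.9%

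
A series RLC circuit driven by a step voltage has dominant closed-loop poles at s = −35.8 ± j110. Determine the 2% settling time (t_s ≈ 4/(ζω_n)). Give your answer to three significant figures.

t_s ≈ 0.112 s

For poles at −σ ± jω_d, ζω_n = σ = 35.8, so t_s ≈ 4/σ = 0.112 s.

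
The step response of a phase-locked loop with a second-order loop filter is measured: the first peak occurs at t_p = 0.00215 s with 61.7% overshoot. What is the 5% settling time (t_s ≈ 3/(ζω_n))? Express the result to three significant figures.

ζ from %OS: ζ = |ln 0.617|/√(π²+ln²0.617) = 0.152.
t_p = π/ω_d ⇒ ω_d = 1460 rad/s; then ω_n = ω_d/√(1−ζ²) = 1480 rad/s.
t_s ≈ 3/(ζω_n) = 3/(0.152·1480) = 0.0134 s.

t_s ≈ 0.0134 s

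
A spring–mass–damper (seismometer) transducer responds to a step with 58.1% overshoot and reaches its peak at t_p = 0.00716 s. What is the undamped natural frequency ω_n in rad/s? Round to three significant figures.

ω_n ≈ 445 rad/s

ζ from %OS: ζ = |ln 0.581|/√(π²+ln²0.581) = 0.170.
From t_p = π/ω_d, ω_d = π/0.00716 = 439 rad/s, so ω_n = ω_d/√(1−ζ²) = 445 rad/s.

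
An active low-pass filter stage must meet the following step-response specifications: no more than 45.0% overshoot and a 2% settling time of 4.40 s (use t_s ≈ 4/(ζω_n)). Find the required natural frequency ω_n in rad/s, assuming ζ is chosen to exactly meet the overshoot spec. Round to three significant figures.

ω_n ≈ 3.69 rad/s

Inverting the overshoot relation: ζ = |ln 0.450|/√(π² + ln²0.450) = 0.246.
From t_s ≈ 4/(ζω_n): ω_n = 4/(ζ·t_s) = 4/(0.246·4.40) = 3.69 rad/s.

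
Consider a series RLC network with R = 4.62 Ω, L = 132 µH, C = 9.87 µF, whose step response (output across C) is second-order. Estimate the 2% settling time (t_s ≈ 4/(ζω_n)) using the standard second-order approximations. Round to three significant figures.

t_s ≈ 0.000229 s

For a series RLC circuit (capacitor voltage as output), ω_n = 1/√(LC) = 1/√(132 µH · 9.87 µF) = 27700 rad/s.
ζ = (R/2)·√(C/L) = (4.62/2)·√(9.87 µF/132 µH) = 0.632.
t_s ≈ 4/(ζω_n) = 0.000229 s.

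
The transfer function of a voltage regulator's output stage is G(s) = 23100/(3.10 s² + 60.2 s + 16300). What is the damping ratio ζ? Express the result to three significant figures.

ζ ≈ 0.134

Dividing through by 3.10: denominator becomes s² + 19.42 s + 5258.
So ω_n = √5258 = 72.5 rad/s and ζ = 19.42/(2·72.5) = 0.134.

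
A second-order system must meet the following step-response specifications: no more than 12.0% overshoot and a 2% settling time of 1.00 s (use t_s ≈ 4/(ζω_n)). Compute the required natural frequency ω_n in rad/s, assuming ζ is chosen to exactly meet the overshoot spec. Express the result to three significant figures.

From %OS = 100·exp(−πζ/√(1−ζ²)), invert to get ζ = −ln(OS)/√(π² + ln²(OS)) with OS = 0.120.
−ln 0.120 = 2.120, so ζ = 2.120/√(π² + 4.496) = 0.559.
Then ω_n = 4/(ζ t_s) = 4/(0.559 × 1.00) = 7.15 rad/s.

ω_n ≈ 7.15 rad/s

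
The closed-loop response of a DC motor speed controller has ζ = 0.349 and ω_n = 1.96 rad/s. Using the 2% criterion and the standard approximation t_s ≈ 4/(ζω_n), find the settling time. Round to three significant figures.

t_s ≈ 5.85 s

t_s ≈ 4/(ζω_n) = 4/(0.349 × 1.96) = 5.85 s.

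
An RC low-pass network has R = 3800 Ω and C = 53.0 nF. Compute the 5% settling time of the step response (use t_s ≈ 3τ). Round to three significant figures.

t_s ≈ 0.000604 s

τ = RC = 3800 × 53.0 nF = 0.000201 s.
t_s ≈ 3τ = 0.000604 s.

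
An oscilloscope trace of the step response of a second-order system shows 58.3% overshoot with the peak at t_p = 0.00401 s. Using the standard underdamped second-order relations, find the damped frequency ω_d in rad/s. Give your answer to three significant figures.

ω_d ≈ 783 rad/s

t_p = π/ω_d, so ω_d = π/0.00401 = 783 rad/s.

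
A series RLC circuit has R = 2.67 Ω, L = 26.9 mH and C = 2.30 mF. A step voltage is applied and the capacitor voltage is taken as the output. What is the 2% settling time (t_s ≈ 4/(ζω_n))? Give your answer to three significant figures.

t_s ≈ 0.0806 s

For a series RLC circuit (capacitor voltage as output), ω_n = 1/√(LC) = 1/√(26.9 mH · 2.30 mF) = 127 rad/s.
ζ = (R/2)·√(C/L) = (2.67/2)·√(2.30 mF/26.9 mH) = 0.390.
t_s ≈ 4/(ζω_n) = 0.0806 s.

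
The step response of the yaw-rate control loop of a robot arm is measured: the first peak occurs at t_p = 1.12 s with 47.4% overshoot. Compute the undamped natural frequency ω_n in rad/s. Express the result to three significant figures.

ω_n ≈ 2.88 rad/s

ζ from %OS: ζ = |ln 0.474|/√(π²+ln²0.474) = 0.231.
From t_p = π/ω_d, ω_d = π/1.12 = 2.80 rad/s, so ω_n = ω_d/√(1−ζ²) = 2.88 rad/s.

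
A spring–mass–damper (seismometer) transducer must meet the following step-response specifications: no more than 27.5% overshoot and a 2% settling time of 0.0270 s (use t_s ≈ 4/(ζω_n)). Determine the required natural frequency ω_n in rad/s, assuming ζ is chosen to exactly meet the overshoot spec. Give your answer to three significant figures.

ω_n ≈ 390 rad/s

Inverting the overshoot relation: ζ = |ln 0.275|/√(π² + ln²0.275) = 0.380.
Then ω_n = 4/(ζ t_s) = 4/(0.380 × 0.0270) = 390 rad/s.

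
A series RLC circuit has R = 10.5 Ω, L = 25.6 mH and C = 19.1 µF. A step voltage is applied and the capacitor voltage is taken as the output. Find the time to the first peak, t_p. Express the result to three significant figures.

t_p ≈ 0.00222 s

For a series RLC circuit (capacitor voltage as output), ω_n = 1/√(LC) = 1/√(25.6 mH · 19.1 µF) = 1430 rad/s.
ζ = (R/2)·√(C/L) = (10.5/2)·√(19.1 µF/25.6 mH) = 0.143.
The damped frequency ω_d = ω_n√(1−ζ²) = 1420 rad/s. t_p = π/ω_d = 0.00222 s.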